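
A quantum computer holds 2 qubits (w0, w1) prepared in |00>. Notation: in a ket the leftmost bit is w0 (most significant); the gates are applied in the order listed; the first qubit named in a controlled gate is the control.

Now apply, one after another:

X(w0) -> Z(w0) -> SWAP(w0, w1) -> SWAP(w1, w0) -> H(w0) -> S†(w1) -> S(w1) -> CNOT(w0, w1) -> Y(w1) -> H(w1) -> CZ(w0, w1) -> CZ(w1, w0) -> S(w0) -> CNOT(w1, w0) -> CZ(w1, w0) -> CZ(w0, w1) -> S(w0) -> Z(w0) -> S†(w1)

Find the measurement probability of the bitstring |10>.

The probability of measuring |10> is 1/4.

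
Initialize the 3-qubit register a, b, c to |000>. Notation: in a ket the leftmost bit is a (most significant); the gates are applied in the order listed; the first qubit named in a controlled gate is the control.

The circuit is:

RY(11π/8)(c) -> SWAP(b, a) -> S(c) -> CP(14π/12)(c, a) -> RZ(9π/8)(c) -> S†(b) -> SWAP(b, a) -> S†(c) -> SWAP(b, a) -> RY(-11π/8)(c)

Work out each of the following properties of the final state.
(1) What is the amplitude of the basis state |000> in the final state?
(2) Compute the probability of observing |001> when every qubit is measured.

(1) The final state's coefficient on |000> equals (-2 + sqrt(2 - sqrt(2)) + (sqrt(2 - sqrt(2)) + 2)*exp(I*pi/8))*exp(7*I*pi/16)/4.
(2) Outcome |001> occurs with probability (2 - sqrt(2 - sqrt(2)))*(sqrt(2 - sqrt(2)) + 2)*(sqrt(sqrt(2) + 2) + 2)/16.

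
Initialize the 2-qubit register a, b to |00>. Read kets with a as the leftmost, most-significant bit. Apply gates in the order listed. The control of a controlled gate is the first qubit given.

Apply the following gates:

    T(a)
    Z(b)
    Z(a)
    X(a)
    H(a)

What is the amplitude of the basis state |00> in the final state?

The amplitude on |00> is sqrt(2)/2.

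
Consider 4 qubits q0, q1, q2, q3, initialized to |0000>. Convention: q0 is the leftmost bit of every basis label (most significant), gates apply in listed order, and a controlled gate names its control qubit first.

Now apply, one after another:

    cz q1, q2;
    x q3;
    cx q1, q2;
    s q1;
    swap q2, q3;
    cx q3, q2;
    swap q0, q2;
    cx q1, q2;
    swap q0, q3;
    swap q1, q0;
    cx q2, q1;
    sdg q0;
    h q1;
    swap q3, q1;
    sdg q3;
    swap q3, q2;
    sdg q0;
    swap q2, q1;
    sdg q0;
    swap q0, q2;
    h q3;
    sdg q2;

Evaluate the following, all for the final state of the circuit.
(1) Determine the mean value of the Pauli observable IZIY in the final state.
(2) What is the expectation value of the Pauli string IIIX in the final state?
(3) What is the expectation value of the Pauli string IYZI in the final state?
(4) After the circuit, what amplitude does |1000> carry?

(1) The observable IZIY averages to 0.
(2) The observable IIIX averages to 1.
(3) The expectation value of IYZI is -1.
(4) The amplitude on |1000> is 1/2.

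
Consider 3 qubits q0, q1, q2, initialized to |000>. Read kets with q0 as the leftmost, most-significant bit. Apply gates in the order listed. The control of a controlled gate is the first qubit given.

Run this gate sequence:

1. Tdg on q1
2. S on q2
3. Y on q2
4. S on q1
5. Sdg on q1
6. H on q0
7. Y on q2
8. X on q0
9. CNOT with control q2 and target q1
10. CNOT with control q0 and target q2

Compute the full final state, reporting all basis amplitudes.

The final amplitudes are sqrt(2)/2 on |000>, sqrt(2)/2 on |101>, and 0 on every other basis state.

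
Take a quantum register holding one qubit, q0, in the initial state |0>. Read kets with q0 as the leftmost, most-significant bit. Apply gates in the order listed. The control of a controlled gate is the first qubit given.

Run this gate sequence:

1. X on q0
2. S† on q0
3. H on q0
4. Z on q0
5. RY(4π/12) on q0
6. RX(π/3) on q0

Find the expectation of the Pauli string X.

The observable X averages to 1/2.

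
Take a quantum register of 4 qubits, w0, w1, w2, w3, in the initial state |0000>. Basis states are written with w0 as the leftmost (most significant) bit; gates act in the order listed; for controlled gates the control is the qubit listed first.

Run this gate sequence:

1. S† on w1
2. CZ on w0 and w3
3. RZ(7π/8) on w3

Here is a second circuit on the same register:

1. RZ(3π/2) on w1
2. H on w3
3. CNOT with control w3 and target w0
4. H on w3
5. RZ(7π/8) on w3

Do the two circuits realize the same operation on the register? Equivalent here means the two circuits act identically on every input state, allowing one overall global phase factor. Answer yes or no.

No — the two circuits implement different unitaries, even allowing a global phase.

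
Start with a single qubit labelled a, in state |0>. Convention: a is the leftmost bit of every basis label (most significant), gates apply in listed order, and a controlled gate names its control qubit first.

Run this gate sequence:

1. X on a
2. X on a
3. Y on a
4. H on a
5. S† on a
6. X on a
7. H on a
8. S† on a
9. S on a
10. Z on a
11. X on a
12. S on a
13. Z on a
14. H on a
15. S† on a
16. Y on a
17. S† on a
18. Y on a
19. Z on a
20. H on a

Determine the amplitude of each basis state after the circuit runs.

After the circuit, the state carries amplitude 1/2 - I/2 on |0>, 1/2 - I/2 on |1>.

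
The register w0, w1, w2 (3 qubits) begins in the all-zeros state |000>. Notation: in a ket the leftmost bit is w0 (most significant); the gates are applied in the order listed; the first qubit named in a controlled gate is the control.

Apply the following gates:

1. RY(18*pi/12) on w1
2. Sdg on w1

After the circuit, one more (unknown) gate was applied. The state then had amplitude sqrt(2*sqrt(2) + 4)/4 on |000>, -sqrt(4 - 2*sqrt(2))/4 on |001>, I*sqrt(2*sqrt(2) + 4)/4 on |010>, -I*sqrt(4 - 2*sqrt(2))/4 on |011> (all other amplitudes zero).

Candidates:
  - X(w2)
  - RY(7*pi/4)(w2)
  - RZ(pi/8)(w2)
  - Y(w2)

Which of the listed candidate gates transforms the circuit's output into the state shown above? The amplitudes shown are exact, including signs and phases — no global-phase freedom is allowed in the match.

It was RY(7*pi/4)(w2) that produced the state shown.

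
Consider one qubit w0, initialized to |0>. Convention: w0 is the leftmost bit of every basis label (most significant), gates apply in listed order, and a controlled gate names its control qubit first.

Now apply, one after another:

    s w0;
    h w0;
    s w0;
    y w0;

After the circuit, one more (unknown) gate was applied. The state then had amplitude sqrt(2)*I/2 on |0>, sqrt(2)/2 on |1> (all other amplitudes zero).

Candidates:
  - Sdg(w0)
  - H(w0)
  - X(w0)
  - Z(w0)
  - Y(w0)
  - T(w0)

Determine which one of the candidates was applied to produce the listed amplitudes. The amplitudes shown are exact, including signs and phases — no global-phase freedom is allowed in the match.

It was X(w0) that produced the state shown.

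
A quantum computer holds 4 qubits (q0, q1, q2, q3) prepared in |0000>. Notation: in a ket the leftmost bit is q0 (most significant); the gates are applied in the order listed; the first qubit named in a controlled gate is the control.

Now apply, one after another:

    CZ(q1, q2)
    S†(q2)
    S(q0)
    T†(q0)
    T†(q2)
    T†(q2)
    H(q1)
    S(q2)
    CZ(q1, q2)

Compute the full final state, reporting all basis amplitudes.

The final amplitudes are sqrt(2)/2 on |0000>, sqrt(2)/2 on |0100>, and 0 on every other basis state.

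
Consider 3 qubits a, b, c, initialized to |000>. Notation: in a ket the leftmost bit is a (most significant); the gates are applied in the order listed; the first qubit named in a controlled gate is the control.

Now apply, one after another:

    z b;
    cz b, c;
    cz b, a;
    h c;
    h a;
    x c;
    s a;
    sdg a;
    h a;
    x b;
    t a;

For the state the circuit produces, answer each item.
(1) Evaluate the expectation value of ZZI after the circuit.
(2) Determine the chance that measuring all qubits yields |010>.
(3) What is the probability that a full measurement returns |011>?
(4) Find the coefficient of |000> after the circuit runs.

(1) The observable ZZI averages to -1. Key observation: steps 7-8 multiply out to the identity, so the circuit reduces to the remaining gates.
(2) Outcome |010> occurs with probability 1/2.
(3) A full measurement returns |011> with probability 1/2.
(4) The amplitude on |000> is 0.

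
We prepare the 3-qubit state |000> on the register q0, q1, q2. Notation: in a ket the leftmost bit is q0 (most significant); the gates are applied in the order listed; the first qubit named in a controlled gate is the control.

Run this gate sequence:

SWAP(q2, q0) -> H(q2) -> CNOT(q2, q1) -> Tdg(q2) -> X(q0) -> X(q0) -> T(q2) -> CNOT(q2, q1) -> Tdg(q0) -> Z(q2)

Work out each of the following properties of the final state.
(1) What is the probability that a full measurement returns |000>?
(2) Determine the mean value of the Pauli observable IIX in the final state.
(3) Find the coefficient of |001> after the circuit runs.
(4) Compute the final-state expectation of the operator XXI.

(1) A full measurement returns |000> with probability 1/2.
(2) The observable IIX averages to -1.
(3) The amplitude on |001> is -sqrt(2)/2.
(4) The observable XXI averages to 0.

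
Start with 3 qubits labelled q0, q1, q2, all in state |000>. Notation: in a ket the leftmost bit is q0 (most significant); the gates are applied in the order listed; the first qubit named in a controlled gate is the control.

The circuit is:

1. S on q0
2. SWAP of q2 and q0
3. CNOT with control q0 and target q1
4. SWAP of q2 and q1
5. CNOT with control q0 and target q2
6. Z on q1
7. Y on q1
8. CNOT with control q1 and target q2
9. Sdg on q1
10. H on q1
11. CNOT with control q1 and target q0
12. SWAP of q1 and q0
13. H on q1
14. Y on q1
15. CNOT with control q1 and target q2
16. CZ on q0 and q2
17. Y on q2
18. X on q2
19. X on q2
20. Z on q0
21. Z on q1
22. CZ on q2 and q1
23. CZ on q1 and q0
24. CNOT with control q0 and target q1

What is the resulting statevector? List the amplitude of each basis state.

The resulting statevector has amplitude -1/2 on |000>, 0 on |001>, 0 on |010>, -1/2 on |011>, 0 on |100>, 1/2 on |101>, -1/2 on |110>, 0 on |111>.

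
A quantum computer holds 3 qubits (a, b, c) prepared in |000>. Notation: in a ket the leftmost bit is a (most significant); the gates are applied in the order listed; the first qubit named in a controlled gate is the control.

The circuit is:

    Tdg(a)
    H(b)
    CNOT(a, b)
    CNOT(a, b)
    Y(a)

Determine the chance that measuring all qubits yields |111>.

The probability of measuring |111> is 0.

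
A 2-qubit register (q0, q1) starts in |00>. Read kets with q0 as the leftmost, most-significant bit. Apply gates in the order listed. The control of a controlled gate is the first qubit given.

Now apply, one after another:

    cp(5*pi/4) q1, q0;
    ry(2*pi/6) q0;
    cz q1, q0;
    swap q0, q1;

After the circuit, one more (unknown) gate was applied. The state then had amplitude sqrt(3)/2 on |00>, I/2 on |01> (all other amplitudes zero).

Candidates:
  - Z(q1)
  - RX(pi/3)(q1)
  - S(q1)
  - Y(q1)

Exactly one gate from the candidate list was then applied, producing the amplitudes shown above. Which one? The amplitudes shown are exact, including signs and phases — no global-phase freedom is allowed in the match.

The unique candidate consistent with the amplitudes is S(q1).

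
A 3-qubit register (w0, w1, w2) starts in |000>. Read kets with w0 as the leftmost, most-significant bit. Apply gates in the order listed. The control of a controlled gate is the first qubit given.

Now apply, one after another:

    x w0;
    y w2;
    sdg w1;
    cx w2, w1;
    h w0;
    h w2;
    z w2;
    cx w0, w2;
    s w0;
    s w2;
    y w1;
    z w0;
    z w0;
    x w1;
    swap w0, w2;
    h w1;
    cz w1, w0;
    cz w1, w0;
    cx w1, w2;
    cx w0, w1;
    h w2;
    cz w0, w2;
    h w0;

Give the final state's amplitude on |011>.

The amplitude on |011> is sqrt(2)/4.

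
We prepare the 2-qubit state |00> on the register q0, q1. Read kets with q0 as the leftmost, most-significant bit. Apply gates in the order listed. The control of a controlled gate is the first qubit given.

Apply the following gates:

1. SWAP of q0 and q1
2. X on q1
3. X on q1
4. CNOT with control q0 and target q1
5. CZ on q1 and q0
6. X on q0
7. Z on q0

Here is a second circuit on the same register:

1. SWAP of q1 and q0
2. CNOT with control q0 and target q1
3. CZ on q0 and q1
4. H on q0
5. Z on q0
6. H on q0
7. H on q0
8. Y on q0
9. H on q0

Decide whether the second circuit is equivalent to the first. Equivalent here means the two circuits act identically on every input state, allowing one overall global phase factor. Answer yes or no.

No: there is an input state on which the two circuits produce genuinely different outputs (not merely differing by a phase).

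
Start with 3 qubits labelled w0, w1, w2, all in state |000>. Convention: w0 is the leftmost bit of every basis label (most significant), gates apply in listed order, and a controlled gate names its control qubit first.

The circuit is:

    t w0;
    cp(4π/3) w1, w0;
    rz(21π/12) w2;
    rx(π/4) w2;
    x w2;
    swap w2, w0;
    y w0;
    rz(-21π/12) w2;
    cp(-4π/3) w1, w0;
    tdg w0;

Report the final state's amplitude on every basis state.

The resulting statevector has amplitude -I*sqrt(sqrt(2) + 2)/2 on |000>, -sqrt(2 - sqrt(2))*exp(3*I*pi/4)/2 on |100>, and 0 on every other basis state.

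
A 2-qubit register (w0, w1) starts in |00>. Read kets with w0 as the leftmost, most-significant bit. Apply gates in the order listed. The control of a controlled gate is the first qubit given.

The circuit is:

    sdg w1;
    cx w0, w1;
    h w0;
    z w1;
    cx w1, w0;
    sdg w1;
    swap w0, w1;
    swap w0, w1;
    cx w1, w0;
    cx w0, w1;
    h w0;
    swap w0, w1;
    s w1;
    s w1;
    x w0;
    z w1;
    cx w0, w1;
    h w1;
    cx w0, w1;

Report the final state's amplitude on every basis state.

The resulting statevector has amplitude 0 on |00>, sqrt(2)/2 on |01>, 0 on |10>, sqrt(2)/2 on |11>.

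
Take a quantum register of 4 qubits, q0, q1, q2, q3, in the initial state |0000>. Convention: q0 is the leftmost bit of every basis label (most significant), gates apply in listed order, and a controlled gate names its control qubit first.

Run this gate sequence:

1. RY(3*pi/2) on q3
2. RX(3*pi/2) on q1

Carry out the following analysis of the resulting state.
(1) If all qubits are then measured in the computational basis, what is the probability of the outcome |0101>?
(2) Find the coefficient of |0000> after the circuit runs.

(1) Outcome |0101> occurs with probability 1/4.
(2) The final state's coefficient on |0000> equals 1/2.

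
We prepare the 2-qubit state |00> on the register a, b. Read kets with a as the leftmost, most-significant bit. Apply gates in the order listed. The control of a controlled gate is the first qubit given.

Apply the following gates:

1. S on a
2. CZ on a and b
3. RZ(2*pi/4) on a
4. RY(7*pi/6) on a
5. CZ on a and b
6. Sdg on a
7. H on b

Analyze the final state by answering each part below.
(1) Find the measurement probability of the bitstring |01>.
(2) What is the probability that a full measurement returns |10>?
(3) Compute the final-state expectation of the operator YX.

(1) The probability of measuring |01> is 1/4 - sqrt(3)/8.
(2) Outcome |10> occurs with probability sqrt(3)/8 + 1/4.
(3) The expectation value of YX is 1/2.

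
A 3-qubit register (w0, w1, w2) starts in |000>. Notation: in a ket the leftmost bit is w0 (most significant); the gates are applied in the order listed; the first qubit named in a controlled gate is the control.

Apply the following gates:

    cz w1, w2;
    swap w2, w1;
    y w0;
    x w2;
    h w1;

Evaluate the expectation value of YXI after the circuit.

In the final state, YXI has expectation 0.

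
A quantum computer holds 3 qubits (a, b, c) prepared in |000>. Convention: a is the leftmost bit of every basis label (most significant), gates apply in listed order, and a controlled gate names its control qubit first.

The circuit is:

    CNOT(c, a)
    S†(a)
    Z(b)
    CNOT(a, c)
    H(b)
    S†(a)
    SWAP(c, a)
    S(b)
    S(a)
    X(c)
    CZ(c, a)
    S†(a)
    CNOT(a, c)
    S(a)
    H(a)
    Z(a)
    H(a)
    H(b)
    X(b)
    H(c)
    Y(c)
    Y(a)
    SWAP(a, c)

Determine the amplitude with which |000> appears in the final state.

|000> carries amplitude sqrt(2)*(1 - I)/4 in the final state.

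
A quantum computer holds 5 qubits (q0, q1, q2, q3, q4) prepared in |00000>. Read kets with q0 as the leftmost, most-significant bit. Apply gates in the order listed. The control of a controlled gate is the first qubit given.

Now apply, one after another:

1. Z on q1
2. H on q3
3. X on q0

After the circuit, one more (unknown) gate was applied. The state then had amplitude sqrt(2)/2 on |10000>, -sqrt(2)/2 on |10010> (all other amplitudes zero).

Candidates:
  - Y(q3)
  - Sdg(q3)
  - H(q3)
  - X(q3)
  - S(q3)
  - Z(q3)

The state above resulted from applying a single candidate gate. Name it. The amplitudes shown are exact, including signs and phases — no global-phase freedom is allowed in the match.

The unique candidate consistent with the amplitudes is Z(q3).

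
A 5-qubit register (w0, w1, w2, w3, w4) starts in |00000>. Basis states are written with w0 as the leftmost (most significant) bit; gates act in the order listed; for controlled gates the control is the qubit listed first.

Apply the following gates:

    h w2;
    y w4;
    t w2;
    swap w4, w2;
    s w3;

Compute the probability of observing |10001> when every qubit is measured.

A full measurement returns |10001> with probability 0.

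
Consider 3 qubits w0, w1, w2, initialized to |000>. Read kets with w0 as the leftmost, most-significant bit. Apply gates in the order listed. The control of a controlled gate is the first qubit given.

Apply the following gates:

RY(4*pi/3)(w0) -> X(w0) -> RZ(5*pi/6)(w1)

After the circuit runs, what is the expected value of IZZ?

The observable IZZ averages to 1.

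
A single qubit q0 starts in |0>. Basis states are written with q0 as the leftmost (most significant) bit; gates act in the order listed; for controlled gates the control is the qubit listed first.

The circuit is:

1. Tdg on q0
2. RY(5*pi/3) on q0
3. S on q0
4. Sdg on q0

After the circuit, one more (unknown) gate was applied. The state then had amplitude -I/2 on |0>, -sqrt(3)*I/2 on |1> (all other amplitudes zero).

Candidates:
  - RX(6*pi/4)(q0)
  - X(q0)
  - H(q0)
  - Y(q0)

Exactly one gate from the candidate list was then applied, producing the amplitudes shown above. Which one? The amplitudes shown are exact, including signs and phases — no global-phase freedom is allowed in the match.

The applied gate was Y(q0). Key observation: the block from step 3 through step 4 cancels to the identity and can be dropped.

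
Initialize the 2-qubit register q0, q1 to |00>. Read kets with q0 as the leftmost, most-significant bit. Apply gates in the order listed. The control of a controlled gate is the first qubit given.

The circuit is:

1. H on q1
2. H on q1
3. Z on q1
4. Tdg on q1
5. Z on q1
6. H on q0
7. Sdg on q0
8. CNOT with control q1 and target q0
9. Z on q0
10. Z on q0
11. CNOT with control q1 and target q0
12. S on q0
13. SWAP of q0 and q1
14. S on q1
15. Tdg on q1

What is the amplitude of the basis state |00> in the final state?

The final state's coefficient on |00> equals sqrt(2)/2.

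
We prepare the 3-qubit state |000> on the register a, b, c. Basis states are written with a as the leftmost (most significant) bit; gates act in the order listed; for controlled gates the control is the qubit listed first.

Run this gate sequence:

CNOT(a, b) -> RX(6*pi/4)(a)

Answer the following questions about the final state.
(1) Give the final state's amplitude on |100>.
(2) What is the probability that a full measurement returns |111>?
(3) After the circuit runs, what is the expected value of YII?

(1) The final state's coefficient on |100> equals -sqrt(2)*I/2.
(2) The probability of measuring |111> is 0.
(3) In the final state, YII has expectation 1.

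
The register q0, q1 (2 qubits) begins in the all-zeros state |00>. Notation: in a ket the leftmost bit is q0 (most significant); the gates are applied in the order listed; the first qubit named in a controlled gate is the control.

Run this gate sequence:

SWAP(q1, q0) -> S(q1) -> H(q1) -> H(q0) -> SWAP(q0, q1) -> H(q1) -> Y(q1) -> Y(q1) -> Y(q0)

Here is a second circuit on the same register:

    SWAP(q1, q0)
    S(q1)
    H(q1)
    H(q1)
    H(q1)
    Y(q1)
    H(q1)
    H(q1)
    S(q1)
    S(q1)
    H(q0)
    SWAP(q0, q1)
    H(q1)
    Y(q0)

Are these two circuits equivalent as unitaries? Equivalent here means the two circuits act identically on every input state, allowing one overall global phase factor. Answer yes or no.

No — the two circuits implement different unitaries, even allowing a global phase.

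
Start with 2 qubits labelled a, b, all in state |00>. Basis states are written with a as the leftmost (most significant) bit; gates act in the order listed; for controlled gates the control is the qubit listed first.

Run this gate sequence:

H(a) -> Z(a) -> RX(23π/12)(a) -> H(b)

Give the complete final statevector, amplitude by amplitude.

The resulting statevector has amplitude -sqrt(3*sqrt(2) + 6)/8 - sqrt(2 - sqrt(2))/8 - I*sqrt(6 - 3*sqrt(2))/8 + I*sqrt(sqrt(2) + 2)/8 on |00>, -sqrt(3*sqrt(2) + 6)/8 - sqrt(2 - sqrt(2))/8 - I*sqrt(6 - 3*sqrt(2))/8 + I*sqrt(sqrt(2) + 2)/8 on |01>, sqrt(2 - sqrt(2))/8 + sqrt(3*sqrt(2) + 6)/8 - I*sqrt(sqrt(2) + 2)/8 + I*sqrt(6 - 3*sqrt(2))/8 on |10>, sqrt(2 - sqrt(2))/8 + sqrt(3*sqrt(2) + 6)/8 - I*sqrt(sqrt(2) + 2)/8 + I*sqrt(6 - 3*sqrt(2))/8 on |11>.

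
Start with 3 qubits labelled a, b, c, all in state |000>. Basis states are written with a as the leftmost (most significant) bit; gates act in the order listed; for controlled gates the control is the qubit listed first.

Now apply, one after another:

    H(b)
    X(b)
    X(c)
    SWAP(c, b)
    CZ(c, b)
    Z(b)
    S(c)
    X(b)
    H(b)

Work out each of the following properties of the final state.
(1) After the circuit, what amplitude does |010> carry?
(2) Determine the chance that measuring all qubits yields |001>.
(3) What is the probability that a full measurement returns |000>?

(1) The amplitude on |010> is -1/2.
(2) Outcome |001> occurs with probability 1/4.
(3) The probability of measuring |000> is 1/4.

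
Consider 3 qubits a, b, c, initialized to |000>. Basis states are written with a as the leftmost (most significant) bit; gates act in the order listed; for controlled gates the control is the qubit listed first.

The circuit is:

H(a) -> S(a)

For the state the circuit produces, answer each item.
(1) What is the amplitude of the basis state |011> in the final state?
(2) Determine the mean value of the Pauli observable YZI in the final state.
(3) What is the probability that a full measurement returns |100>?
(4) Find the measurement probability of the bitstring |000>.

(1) |011> carries amplitude 0 in the final state.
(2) The observable YZI averages to 1.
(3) A full measurement returns |100> with probability 1/2.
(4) The probability of measuring |000> is 1/2.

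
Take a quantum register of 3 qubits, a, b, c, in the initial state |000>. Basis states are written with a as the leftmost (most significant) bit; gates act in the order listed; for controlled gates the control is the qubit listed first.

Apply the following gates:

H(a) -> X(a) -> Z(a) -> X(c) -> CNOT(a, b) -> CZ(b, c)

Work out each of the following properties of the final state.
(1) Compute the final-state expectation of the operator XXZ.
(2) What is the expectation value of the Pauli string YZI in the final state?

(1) The expectation value of XXZ is -1.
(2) The expectation value of YZI is 0.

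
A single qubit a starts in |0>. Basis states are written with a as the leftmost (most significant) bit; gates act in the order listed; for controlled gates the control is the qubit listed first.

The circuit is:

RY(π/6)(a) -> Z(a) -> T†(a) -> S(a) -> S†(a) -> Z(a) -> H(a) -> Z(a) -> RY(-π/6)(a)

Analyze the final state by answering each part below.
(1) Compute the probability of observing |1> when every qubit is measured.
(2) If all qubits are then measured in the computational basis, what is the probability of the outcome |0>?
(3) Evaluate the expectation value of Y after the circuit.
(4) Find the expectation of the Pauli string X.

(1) The probability of measuring |1> is -sqrt(6)/16 + sqrt(3)/8 + 1/2.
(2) A full measurement returns |0> with probability -sqrt(3)/8 + sqrt(6)/16 + 1/2.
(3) The expectation value of Y is -sqrt(2)/4.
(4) The observable X averages to -3/4 - sqrt(2)/8.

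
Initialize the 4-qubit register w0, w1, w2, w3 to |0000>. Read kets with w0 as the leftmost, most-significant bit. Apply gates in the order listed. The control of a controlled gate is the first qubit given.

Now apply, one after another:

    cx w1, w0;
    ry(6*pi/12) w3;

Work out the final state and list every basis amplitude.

The resulting statevector has amplitude sqrt(2)/2 on |0000>, sqrt(2)/2 on |0001>, and 0 on every other basis state.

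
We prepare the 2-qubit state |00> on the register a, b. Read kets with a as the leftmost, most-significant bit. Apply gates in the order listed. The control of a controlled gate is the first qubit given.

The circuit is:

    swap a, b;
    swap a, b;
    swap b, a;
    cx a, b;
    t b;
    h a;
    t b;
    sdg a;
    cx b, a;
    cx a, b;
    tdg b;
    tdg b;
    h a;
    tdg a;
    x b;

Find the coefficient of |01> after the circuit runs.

|01> carries amplitude 1/2 in the final state.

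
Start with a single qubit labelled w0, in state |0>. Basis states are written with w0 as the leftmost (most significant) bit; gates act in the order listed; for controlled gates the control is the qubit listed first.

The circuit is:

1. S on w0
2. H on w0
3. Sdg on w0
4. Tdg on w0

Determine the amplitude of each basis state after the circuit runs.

The final amplitudes are sqrt(2)/2 on |0>, -sqrt(2)*exp(I*pi/4)/2 on |1>.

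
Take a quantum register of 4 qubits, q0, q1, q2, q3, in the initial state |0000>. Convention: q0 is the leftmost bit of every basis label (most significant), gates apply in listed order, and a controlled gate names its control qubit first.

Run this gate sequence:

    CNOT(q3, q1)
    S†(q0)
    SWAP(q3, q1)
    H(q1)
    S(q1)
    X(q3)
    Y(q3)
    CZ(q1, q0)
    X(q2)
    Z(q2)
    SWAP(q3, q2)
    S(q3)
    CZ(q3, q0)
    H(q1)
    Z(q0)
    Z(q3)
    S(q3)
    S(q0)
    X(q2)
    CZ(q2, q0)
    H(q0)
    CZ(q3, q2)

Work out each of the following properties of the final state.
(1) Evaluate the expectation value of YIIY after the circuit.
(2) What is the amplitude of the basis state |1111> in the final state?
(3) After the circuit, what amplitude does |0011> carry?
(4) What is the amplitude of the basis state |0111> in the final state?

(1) In the final state, YIIY has expectation 0.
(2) The final state's coefficient on |1111> equals sqrt(2)*(-1 - I)/4.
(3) The amplitude on |0011> is sqrt(2)*(1 - I)/4.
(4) The amplitude on |0111> is sqrt(2)*(-1 - I)/4.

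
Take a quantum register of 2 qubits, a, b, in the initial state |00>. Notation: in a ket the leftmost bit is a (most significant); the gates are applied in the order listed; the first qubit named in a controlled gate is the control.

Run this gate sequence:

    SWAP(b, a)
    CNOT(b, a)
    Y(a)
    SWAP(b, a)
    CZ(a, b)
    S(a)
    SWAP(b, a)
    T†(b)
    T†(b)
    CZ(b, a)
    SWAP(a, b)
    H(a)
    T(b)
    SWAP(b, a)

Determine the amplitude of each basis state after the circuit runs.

The resulting statevector has amplitude 0 on |00>, 0 on |01>, sqrt(2)*exp(3*I*pi/4)/2 on |10>, sqrt(2)*exp(3*I*pi/4)/2 on |11>.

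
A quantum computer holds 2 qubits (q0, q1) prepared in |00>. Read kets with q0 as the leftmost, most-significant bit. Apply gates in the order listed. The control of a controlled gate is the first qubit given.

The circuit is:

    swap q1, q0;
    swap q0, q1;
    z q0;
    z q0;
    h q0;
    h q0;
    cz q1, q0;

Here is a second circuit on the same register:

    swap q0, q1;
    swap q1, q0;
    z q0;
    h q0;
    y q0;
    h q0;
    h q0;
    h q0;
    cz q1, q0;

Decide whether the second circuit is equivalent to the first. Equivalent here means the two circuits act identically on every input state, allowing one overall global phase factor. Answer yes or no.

No, they are not equivalent — no single phase factor reconciles the two unitaries.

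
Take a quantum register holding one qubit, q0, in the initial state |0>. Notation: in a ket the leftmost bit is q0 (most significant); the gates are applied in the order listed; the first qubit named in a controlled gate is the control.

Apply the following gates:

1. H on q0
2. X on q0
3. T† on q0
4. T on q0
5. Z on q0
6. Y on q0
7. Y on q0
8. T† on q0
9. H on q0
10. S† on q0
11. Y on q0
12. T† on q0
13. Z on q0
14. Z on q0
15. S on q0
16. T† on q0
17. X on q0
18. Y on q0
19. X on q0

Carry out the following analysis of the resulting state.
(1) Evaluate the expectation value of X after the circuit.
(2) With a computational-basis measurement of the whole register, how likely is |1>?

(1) The observable X averages to -sqrt(2)/2.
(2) A full measurement returns |1> with probability sqrt(2)/4 + 1/2.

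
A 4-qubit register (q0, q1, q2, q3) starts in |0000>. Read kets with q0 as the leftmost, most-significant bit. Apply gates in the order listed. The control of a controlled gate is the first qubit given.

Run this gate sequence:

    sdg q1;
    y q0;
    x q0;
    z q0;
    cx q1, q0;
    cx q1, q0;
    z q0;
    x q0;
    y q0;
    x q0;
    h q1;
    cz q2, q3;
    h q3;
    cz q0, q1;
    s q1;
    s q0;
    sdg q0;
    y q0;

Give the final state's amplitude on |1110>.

The amplitude on |1110> is 0. Key observation: steps 2-9 multiply out to the identity, so the circuit reduces to the remaining gates.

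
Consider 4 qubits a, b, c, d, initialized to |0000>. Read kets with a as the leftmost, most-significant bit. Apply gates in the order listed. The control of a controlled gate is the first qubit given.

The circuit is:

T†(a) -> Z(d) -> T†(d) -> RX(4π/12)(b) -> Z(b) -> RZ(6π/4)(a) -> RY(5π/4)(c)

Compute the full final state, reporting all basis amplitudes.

The resulting statevector has amplitude sqrt(6 - 3*sqrt(2))*exp(I*pi/4)/4 on |0000>, -sqrt(3*sqrt(2) + 6)*exp(I*pi/4)/4 on |0010>, sqrt(2 - sqrt(2))*exp(3*I*pi/4)/4 on |0100>, -sqrt(sqrt(2) + 2)*exp(3*I*pi/4)/4 on |0110>, and 0 on every other basis state.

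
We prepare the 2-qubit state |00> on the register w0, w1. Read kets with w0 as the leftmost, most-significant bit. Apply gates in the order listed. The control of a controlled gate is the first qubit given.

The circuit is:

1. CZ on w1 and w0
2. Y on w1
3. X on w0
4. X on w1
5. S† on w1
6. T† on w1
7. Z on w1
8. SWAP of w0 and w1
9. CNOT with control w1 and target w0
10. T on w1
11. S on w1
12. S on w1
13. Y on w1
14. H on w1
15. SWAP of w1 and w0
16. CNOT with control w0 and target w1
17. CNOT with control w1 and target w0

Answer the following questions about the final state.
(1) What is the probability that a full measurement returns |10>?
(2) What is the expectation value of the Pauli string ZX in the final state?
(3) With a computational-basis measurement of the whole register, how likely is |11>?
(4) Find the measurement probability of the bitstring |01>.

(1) The probability of measuring |10> is 1/2.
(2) The observable ZX averages to -1.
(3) The probability of measuring |11> is 1/2.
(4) The probability of measuring |01> is 0.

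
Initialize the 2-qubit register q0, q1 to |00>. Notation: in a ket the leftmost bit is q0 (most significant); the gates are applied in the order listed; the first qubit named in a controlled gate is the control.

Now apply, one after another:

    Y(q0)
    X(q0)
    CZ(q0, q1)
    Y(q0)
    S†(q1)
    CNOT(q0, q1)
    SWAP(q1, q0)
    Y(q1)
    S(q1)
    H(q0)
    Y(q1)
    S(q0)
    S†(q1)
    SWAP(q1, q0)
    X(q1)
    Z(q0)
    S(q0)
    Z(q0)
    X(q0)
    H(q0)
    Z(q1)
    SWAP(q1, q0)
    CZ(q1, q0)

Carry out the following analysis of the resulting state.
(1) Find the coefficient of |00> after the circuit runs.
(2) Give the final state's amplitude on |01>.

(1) The final state's coefficient on |00> equals I/2.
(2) |01> carries amplitude I/2 in the final state.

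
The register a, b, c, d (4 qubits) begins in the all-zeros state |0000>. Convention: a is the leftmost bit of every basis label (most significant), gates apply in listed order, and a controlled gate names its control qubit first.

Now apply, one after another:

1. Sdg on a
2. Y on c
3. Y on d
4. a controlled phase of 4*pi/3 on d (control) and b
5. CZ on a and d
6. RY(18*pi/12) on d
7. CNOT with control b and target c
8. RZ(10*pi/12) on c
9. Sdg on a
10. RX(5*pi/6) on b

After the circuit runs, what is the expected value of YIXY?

In the final state, YIXY has expectation 0.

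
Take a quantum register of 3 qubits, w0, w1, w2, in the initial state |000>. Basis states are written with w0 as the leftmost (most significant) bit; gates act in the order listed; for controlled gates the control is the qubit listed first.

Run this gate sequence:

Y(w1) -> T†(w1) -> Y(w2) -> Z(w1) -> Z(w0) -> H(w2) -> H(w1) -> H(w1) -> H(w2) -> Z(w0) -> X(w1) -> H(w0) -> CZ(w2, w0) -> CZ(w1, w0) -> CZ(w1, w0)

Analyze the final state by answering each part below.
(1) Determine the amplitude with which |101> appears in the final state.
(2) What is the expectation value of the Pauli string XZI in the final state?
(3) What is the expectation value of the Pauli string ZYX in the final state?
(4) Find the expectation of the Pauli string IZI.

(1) |101> carries amplitude sqrt(2)*exp(3*I*pi/4)/2 in the final state.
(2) In the final state, XZI has expectation -1.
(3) In the final state, ZYX has expectation 0.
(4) The expectation value of IZI is 1.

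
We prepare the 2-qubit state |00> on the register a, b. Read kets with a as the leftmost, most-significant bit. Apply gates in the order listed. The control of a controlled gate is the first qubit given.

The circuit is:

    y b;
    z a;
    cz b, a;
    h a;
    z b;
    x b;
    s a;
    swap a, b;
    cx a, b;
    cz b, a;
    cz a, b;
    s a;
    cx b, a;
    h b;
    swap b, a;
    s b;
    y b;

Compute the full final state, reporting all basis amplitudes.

The resulting statevector has amplitude 1/2 on |00>, 1/2 on |01>, -1/2 on |10>, 1/2 on |11>.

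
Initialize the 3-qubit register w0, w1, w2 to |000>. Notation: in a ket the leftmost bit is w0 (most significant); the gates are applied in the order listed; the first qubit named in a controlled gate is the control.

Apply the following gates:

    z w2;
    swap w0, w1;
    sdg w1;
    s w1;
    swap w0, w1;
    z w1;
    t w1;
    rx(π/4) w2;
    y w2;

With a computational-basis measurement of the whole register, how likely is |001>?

The probability of measuring |001> is sqrt(2)/4 + 1/2.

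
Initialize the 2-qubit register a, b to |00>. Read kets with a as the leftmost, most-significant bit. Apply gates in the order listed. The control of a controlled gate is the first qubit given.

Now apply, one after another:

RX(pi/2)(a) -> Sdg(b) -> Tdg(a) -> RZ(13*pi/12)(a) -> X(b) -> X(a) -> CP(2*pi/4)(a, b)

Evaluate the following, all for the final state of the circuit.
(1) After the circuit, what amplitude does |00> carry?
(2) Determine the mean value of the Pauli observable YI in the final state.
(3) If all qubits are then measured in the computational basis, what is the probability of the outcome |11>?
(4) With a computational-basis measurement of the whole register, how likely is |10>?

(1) The amplitude on |00> is 0.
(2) The expectation value of YI is 1/2.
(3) Outcome |11> occurs with probability 1/2.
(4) Outcome |10> occurs with probability 0.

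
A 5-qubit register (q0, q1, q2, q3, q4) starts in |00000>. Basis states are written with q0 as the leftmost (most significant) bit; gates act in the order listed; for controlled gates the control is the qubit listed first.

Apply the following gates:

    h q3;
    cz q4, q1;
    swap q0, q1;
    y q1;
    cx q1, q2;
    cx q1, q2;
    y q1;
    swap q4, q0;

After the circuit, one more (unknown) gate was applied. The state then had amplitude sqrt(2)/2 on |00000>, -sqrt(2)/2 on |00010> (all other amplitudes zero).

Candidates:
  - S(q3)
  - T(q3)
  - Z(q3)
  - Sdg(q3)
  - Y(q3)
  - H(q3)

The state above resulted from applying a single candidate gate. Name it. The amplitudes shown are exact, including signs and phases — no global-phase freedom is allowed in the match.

It was Z(q3) that produced the state shown. Key observation: the block from step 4 through step 7 cancels to the identity and can be dropped.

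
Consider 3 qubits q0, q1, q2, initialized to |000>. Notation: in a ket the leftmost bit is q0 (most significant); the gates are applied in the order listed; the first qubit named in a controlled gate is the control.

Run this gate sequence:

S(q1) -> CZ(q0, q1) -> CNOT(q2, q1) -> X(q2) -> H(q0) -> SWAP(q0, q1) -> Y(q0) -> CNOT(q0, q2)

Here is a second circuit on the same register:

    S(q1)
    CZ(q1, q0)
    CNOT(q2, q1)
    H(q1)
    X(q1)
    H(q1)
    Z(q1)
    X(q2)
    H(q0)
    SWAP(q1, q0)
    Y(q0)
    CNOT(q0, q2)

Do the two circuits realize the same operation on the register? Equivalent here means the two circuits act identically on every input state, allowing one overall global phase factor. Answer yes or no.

Yes: on every input state the two circuits agree up to one overall phase factor.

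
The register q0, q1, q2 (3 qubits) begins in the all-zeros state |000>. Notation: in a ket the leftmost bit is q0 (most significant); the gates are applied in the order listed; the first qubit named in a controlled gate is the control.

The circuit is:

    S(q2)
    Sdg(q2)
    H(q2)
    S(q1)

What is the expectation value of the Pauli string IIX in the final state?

In the final state, IIX has expectation 1. Key observation: gates 1-2 undo each other exactly, leaving only the rest of the circuit to track.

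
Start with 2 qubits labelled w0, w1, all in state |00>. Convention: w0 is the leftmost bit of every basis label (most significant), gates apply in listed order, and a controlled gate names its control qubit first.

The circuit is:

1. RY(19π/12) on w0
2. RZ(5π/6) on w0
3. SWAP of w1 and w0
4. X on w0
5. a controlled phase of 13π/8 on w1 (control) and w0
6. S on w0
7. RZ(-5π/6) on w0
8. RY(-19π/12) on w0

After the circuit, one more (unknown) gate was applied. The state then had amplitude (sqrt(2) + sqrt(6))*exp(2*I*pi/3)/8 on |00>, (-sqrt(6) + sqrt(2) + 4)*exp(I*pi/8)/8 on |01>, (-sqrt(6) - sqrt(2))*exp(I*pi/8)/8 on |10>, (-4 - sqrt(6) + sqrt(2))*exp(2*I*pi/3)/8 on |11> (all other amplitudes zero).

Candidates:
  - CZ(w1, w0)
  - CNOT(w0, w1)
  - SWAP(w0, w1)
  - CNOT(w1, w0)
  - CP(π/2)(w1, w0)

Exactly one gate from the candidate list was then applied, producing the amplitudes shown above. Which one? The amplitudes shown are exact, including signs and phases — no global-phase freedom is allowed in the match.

It was CNOT(w0, w1) that produced the state shown.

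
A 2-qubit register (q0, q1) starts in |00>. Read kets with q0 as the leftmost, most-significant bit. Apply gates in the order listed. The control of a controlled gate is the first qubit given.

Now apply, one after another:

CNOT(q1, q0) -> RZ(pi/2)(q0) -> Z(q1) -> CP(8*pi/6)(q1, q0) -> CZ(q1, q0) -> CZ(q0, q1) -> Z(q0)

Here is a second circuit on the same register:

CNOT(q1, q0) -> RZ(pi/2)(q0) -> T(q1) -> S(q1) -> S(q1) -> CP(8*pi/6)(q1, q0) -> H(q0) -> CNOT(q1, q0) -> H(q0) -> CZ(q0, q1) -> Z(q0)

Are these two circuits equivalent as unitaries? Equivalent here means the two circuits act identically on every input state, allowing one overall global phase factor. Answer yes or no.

No — the two circuits implement different unitaries, even allowing a global phase.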